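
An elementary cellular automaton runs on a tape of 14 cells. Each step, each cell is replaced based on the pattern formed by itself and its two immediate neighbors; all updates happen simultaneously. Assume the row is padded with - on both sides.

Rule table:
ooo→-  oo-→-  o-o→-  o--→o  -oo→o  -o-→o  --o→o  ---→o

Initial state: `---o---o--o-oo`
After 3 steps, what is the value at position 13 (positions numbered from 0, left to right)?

ooooooooooo-o-
o-----------oo
ooooooooooooo-
position 13 holds -

-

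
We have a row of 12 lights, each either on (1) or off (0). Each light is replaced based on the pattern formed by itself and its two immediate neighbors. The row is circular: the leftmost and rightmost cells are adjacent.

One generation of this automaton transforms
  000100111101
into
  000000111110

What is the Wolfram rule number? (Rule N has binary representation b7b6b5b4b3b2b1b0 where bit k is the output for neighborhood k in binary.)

232

position 7: 111 → 1  (bit 7 = 1)
position 9: 110 → 1  (bit 6 = 1)
position 10: 101 → 1  (bit 5 = 1)
position 0: 100 → 0  (bit 4 = 0)
position 6: 011 → 1  (bit 3 = 1)
position 3: 010 → 0  (bit 2 = 0)
position 2: 001 → 0  (bit 1 = 0)
position 1: 000 → 0  (bit 0 = 0)
bits b7..b0 = 11101000 = 232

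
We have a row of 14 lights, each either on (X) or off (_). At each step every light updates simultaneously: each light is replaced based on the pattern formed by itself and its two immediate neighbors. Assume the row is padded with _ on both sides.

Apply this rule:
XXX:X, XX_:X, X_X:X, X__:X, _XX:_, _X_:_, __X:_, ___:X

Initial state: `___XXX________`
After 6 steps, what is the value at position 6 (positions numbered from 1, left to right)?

XX__XXXXXXXXXX
_XX__XXXXXXXXX
__XX__XXXXXXXX
X__XX__XXXXXXX
_X__XX__XXXXXX
__X__XX__XXXXX
position 6 holds X

X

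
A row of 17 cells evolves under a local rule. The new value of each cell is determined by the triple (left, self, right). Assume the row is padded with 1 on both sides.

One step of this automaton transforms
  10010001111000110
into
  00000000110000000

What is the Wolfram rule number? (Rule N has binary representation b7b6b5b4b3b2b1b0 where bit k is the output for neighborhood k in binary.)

128

position 8: 111 → 1  (bit 7 = 1)
position 0: 110 → 0  (bit 6 = 0)
position 16: 101 → 0  (bit 5 = 0)
position 1: 100 → 0  (bit 4 = 0)
position 7: 011 → 0  (bit 3 = 0)
position 3: 010 → 0  (bit 2 = 0)
position 2: 001 → 0  (bit 1 = 0)
position 5: 000 → 0  (bit 0 = 0)
bits b7..b0 = 10000000 = 128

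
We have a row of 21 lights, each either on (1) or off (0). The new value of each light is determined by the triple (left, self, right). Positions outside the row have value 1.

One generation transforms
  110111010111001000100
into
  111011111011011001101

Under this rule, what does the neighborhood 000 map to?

At position 16 the neighborhood is 000; the next row has 0 there.

0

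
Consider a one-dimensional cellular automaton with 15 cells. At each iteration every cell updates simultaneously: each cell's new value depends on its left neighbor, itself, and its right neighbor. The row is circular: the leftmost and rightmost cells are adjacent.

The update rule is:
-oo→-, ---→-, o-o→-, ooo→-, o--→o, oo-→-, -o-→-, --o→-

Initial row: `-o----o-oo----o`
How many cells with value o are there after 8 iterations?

2

iteration 1: --o-------o----
iteration 2: ---o-------o---
iteration 3: ----o-------o--
iteration 4: -----o-------o-
iteration 5: ------o-------o
iteration 6: o------o-------
iteration 7: -o------o------
iteration 8: --o------o-----
count of o: 2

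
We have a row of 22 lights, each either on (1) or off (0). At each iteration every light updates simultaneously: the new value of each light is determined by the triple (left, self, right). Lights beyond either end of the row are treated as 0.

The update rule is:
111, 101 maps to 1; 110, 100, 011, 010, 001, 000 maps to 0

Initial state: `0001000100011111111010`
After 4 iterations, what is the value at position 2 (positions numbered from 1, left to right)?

iteration 1: 0000000000001111110100
iteration 2: 0000000000000111101000
iteration 3: 0000000000000011010000
iteration 4: 0000000000000000100000
position 2 holds 0

0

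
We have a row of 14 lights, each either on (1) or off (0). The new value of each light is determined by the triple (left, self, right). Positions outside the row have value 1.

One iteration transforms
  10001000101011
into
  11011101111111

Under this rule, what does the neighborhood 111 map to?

1

At position 13 the neighborhood is 111; the next row has 1 there.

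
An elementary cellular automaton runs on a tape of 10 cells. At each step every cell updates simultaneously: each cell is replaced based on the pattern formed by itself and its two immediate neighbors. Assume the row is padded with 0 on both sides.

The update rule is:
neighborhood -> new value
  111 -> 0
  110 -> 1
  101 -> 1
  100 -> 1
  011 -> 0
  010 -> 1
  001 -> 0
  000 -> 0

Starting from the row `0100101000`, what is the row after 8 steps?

0110111100
0011000110
0001100011
0000110001
0000011001
0000001101
0000000111
0000000001

0000000001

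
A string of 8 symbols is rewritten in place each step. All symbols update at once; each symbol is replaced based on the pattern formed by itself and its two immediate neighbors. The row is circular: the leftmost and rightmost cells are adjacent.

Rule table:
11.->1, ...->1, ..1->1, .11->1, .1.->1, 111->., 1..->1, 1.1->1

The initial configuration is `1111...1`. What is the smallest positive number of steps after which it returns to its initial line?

2

...11111
1111...1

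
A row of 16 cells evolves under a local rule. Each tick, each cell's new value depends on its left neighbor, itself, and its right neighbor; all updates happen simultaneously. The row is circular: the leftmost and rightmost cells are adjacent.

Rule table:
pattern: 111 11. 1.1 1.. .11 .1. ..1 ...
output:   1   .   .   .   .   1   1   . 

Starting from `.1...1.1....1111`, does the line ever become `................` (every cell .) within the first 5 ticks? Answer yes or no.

tick 1: .1..11.1...1.11.
tick 2: 11.1...1..11....
tick 3: ...1..11.1.....1
tick 4: ..11.1...1....11
tick 5: .1...1..11...1..
tick 5 is .1...1..11...1.., still not uniform .

no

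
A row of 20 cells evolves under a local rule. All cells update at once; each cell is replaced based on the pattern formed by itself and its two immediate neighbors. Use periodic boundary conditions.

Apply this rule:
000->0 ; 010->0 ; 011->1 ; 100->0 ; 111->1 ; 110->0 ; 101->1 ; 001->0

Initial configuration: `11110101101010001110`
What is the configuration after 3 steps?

11101011010100001101
11010110101000001011
10101101010000000111

10101101010000000111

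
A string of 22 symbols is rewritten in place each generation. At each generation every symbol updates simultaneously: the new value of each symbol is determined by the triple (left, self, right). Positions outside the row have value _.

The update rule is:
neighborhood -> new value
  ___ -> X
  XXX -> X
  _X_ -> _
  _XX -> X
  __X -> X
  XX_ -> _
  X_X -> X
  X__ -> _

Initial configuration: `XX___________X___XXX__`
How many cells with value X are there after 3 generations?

X__XXXXXXXXXX__XXXX__X
__XXXXXXXXXX__XXXX__X_
XXXXXXXXXXX__XXXX__X__
count of X: 16

16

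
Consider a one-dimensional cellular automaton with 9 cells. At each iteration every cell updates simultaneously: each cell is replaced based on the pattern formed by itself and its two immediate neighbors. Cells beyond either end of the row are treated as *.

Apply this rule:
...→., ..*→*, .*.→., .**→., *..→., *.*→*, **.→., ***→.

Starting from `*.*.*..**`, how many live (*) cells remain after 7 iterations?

4

.*.*..*..
*.*..*..*
.*..*..*.
*..*..*.*
..*..*.*.
.*..*.*.*
*..*.*.*.
count of *: 4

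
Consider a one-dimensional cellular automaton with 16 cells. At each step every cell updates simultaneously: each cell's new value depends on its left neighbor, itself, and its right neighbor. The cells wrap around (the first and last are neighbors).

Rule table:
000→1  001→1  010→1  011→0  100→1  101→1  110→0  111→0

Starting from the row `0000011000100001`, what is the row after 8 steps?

step 1: 1111100111111111
step 2: 0000011000000000
step 3: 1111100111111111  (repeats step 1; period 2)
step 8: 0000011000000000

0000011000000000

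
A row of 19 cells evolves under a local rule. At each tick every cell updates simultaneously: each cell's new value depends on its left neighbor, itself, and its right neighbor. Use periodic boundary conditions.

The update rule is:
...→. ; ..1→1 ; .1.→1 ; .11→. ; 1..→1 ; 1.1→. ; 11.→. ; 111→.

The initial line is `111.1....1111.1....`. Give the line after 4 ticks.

....11..1.....11..1
1..1..1111...1..111
.11111....1.1111...
1.....1..11.....1..

1.....1..11.....1..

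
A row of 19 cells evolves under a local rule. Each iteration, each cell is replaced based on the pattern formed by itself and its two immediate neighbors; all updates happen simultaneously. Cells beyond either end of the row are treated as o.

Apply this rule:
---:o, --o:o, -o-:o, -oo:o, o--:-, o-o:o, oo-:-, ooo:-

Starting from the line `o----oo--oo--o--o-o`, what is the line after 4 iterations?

iteration 1: --oooo--oo--oo-oooo
iteration 2: -oo----oo--oo-oo---
iteration 3: oo--oooo--oo-oo--oo
iteration 4: ---oo----oo-oo--oo-

---oo----oo-oo--oo-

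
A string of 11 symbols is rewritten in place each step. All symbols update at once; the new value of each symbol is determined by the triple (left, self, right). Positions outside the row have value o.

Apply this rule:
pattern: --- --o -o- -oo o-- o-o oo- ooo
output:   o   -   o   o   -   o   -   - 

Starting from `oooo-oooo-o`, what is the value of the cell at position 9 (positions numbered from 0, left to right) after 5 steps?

o

----oo---oo
-oo-o--o-o-
oo-oo--oooo
--oo---o---
--o--o-o-o-
position 9 holds o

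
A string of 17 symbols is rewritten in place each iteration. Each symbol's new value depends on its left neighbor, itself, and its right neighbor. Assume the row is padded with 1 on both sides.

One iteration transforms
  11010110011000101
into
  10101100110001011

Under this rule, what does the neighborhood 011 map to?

1

At position 5 the neighborhood is 011; the next row has 1 there.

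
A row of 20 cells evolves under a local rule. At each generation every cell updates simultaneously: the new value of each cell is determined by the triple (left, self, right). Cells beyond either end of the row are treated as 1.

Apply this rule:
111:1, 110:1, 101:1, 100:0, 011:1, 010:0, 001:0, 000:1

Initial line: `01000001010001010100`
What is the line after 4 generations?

10011100100100101000
10011100000000010010
10011101111111000001
10011111111111011101

10011111111111011101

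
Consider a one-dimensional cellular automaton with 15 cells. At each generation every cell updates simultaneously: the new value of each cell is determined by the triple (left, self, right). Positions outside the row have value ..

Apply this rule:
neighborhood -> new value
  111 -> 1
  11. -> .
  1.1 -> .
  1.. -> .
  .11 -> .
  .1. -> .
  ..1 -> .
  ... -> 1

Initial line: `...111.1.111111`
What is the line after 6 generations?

generation 1: 11..1.....1111.
generation 2: ......111..11..
generation 3: 11111..1......1
generation 4: .111.....1111..
generation 5: ..1..111..11..1
generation 6: 1.....1........

1.....1........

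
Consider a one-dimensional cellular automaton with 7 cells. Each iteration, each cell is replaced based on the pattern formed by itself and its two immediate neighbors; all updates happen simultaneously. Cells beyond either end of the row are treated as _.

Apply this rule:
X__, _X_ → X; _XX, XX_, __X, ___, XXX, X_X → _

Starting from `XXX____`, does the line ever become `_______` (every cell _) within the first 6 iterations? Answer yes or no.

___X___
___XX__
_____X_
_____XX
_______
all cells are _ at iteration 5

yes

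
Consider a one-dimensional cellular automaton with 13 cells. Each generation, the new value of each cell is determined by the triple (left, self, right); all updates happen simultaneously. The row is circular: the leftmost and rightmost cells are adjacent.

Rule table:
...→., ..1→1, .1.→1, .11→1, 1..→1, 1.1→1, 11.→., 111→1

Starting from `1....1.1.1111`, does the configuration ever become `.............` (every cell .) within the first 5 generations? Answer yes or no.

generation 1: .1..111111111
generation 2: 111111111111.
generation 3: 11111111111.1
generation 4: 1111111111.11
generation 5: 111111111.111
generation 5 is 111111111.111, still not uniform .

no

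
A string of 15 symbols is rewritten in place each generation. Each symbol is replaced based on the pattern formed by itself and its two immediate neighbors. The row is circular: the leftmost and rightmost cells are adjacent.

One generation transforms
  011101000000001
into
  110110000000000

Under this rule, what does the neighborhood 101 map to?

At position 0 the neighborhood is 101; the next row has 1 there.

1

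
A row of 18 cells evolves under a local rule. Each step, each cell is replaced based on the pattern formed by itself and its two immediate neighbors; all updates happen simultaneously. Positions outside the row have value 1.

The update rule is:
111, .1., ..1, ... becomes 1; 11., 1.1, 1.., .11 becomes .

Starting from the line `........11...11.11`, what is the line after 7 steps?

.1111111...11....1
..11111..11...111.
.1.111..1...11.1..
.1..1..11.11...1.1
.1.11.1......111..
.1....1.11111.1..1
.1.1111..111..1.1.

.1.1111..111..1.1.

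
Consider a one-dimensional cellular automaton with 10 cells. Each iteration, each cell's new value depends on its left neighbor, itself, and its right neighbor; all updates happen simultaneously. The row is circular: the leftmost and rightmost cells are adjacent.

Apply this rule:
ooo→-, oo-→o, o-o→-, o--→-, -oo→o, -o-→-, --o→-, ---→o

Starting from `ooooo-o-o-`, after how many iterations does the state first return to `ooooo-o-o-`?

8

iteration 1: o---o-----
iteration 2: --o---ooo-
iteration 3: o---o-o-o-
iteration 4: --o-------
iteration 5: o---oooooo
iteration 6: o-o-o-----
iteration 7: ------ooo-
iteration 8: ooooo-o-o-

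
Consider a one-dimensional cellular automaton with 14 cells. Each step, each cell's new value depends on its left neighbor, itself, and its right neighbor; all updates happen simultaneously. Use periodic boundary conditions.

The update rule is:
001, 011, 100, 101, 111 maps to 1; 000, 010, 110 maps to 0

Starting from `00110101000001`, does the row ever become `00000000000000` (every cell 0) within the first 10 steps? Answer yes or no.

11101010100010
11010101010101
10101010101011
01010101010111
10101010101110
01010101011101
10101010111010
01010101110101
10101011101010
01010111010101
step 10 is 01010111010101, still not uniform 0

no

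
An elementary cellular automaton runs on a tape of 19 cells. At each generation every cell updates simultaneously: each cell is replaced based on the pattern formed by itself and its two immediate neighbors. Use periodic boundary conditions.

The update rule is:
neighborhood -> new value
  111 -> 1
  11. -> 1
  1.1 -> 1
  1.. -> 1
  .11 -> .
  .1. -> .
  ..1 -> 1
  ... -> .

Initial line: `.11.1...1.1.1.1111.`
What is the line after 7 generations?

1.11111.11.1.1.1.1.

1.11.1.1.1.1.1.1111
11.11.1.1.1.1.1.111
111.11.1.1.1.1.1.11
1111.11.1.1.1.1.1.1
11111.11.1.1.1.1.1.
.11111.11.1.1.1.1.1
1.11111.11.1.1.1.1.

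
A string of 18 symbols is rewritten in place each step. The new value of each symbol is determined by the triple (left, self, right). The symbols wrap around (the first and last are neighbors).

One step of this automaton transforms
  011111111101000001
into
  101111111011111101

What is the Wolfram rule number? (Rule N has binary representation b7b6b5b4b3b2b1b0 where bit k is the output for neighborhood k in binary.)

181

position 2: 111 → 1  (bit 7 = 1)
position 9: 110 → 0  (bit 6 = 0)
position 0: 101 → 1  (bit 5 = 1)
position 12: 100 → 1  (bit 4 = 1)
position 1: 011 → 0  (bit 3 = 0)
position 11: 010 → 1  (bit 2 = 1)
position 16: 001 → 0  (bit 1 = 0)
position 13: 000 → 1  (bit 0 = 1)
bits b7..b0 = 10110101 = 181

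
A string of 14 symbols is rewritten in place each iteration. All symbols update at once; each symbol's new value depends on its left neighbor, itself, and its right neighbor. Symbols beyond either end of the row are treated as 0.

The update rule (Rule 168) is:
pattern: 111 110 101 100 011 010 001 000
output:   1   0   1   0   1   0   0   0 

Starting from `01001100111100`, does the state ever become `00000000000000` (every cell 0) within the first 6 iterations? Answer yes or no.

iteration 1: 00001000111000
iteration 2: 00000000110000
iteration 3: 00000000100000
iteration 4: 00000000000000
all cells are 0 at iteration 4

yes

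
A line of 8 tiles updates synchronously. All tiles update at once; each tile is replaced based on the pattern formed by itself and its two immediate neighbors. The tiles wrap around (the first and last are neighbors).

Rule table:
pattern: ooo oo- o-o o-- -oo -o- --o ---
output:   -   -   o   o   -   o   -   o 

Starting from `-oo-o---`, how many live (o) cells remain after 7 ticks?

5

tick 1: ---ooooo
tick 2: oo------
tick 3: --ooooo-
tick 4: o------o
tick 5: -ooooo--
tick 6: ------oo
tick 7: ooooo---
count of o: 5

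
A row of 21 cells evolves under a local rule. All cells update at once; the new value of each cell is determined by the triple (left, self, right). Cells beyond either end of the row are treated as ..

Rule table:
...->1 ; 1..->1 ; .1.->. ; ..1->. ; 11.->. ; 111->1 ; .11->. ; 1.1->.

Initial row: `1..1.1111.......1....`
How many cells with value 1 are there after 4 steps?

8

.1....11.111111..1111
..111.....1111.1..11.
1..1.1111..11...1...1
.1....11.1...11..11..
count of 1: 8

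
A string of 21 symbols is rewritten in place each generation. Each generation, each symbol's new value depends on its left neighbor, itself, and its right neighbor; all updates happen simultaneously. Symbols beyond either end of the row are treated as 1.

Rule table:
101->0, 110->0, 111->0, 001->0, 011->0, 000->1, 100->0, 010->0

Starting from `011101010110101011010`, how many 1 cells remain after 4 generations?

000000000000000000000
011111111111111111110
000000000000000000000  (repeats generation 1; period 2)
generation 4: 011111111111111111110
count of 1: 19

19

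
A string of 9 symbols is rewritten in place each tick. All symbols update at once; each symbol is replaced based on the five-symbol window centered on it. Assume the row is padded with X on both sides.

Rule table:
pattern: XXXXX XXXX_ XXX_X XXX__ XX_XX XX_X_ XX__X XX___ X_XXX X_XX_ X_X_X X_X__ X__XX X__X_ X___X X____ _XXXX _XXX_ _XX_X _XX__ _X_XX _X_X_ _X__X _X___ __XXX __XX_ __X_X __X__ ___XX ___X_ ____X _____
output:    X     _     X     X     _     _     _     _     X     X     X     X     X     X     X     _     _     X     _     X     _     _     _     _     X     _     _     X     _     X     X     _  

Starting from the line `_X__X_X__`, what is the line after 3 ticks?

_X_X_X_XX

_X_X__X_X
_X_X_X__X
_X_X_X_XX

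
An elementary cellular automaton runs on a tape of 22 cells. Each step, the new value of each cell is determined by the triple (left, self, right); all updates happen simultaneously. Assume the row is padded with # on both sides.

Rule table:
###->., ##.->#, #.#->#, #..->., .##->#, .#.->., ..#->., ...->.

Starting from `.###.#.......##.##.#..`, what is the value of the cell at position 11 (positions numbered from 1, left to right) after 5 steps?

step 1: ##.##........######...
step 2: .####........#....#...
step 3: ##..#.................
step 4: .#....................
step 5: #.....................
position 11 holds .

.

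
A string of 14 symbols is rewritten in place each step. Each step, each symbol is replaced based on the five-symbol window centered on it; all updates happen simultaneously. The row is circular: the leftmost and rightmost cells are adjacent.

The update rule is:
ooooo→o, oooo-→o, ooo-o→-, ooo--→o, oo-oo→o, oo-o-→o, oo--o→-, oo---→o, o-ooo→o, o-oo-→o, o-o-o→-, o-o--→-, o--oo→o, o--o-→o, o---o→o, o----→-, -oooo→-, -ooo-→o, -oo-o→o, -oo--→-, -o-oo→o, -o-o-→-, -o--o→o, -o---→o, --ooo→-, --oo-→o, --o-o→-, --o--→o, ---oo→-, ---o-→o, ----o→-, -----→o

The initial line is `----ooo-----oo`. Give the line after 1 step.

o----ooo-o--o-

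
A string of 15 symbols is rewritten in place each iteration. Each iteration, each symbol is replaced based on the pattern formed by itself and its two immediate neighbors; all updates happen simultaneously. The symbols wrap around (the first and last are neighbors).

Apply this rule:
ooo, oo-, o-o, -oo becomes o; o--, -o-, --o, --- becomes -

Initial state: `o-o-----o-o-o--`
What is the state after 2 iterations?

----------o----

iteration 1: -o-------o-o---
iteration 2: ----------o----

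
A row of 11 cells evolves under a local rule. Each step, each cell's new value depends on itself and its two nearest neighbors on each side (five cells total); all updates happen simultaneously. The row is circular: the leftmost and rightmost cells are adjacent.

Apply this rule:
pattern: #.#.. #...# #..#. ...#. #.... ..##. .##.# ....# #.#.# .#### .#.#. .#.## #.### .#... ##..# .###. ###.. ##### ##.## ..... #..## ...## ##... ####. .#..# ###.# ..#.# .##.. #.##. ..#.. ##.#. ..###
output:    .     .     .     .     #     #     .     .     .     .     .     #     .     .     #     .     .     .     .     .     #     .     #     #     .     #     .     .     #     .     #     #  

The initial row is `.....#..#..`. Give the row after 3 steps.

...#.......

..........#
.#.........
...#.......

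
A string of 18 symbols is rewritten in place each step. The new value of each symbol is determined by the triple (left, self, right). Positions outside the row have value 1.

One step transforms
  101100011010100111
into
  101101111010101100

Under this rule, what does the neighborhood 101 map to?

At position 1 the neighborhood is 101; the next row has 0 there.

0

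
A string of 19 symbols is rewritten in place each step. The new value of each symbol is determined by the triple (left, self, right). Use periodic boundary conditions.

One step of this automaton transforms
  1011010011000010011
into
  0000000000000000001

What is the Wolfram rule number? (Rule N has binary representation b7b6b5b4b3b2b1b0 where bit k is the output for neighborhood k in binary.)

position 18: 111 → 1  (bit 7 = 1)
position 0: 110 → 0  (bit 6 = 0)
position 1: 101 → 0  (bit 5 = 0)
position 6: 100 → 0  (bit 4 = 0)
position 2: 011 → 0  (bit 3 = 0)
position 5: 010 → 0  (bit 2 = 0)
position 7: 001 → 0  (bit 1 = 0)
position 11: 000 → 0  (bit 0 = 0)
bits b7..b0 = 10000000 = 128

128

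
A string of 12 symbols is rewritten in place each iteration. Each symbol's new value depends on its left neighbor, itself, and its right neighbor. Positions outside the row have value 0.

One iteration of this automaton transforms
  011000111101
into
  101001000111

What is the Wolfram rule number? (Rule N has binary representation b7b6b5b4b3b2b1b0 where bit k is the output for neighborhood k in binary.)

102

position 7: 111 → 0  (bit 7 = 0)
position 2: 110 → 1  (bit 6 = 1)
position 10: 101 → 1  (bit 5 = 1)
position 3: 100 → 0  (bit 4 = 0)
position 1: 011 → 0  (bit 3 = 0)
position 11: 010 → 1  (bit 2 = 1)
position 0: 001 → 1  (bit 1 = 1)
position 4: 000 → 0  (bit 0 = 0)
bits b7..b0 = 01100110 = 102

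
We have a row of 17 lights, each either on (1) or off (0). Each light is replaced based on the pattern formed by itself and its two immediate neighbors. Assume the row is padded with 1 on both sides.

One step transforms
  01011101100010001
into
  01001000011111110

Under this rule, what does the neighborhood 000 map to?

At position 10 the neighborhood is 000; the next row has 1 there.

1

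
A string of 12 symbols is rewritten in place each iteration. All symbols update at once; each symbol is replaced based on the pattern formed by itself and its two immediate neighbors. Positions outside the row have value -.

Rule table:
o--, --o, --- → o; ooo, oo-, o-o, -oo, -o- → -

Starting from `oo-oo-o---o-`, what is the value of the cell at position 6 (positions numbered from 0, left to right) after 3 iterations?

-------ooo-o
ooooooo-----
-------ooooo
position 6 holds -

-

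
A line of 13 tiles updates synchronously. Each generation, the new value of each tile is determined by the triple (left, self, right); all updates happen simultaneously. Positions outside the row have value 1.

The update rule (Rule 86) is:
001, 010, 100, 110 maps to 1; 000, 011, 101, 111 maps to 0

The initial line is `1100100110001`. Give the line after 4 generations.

1100100001010

generation 1: 0111111011010
generation 2: 0000001001010
generation 3: 1000011111010
generation 4: 1100100001010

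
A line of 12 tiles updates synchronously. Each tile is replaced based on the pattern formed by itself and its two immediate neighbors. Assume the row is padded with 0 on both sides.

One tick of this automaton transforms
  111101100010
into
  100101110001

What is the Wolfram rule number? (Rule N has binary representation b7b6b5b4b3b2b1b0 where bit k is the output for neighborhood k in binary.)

88

position 1: 111 → 0  (bit 7 = 0)
position 3: 110 → 1  (bit 6 = 1)
position 4: 101 → 0  (bit 5 = 0)
position 7: 100 → 1  (bit 4 = 1)
position 0: 011 → 1  (bit 3 = 1)
position 10: 010 → 0  (bit 2 = 0)
position 9: 001 → 0  (bit 1 = 0)
position 8: 000 → 0  (bit 0 = 0)
bits b7..b0 = 01011000 = 88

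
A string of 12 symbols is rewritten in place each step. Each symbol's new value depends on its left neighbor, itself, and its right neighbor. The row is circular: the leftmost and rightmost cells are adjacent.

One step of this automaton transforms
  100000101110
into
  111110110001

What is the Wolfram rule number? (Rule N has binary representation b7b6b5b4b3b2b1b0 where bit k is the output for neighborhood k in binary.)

53

position 9: 111 → 0  (bit 7 = 0)
position 10: 110 → 0  (bit 6 = 0)
position 7: 101 → 1  (bit 5 = 1)
position 1: 100 → 1  (bit 4 = 1)
position 8: 011 → 0  (bit 3 = 0)
position 0: 010 → 1  (bit 2 = 1)
position 5: 001 → 0  (bit 1 = 0)
position 2: 000 → 1  (bit 0 = 1)
bits b7..b0 = 00110101 = 53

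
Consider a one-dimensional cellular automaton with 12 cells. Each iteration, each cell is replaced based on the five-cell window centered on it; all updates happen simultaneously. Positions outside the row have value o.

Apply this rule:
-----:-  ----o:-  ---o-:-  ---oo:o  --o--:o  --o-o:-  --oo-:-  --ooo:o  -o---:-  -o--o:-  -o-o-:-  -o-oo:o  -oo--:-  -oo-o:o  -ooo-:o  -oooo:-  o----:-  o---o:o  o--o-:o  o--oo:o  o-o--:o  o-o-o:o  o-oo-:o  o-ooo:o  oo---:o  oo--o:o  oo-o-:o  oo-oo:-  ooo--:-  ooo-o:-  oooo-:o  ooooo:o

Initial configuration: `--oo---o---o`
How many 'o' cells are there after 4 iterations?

10

iteration 1: oo--oo-o-ooo
iteration 2: o-oo-ooooo-o
iteration 3: --oo-o-oo--o
iteration 4: oo-ooooo-ooo
count of o: 10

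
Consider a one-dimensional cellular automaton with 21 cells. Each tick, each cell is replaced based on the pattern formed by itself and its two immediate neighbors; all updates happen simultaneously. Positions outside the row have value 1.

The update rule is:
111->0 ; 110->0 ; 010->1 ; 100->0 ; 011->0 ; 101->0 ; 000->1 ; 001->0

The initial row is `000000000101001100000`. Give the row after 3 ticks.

011111110101000001110

011111110101000001110
000000000101011100000
011111110101000001110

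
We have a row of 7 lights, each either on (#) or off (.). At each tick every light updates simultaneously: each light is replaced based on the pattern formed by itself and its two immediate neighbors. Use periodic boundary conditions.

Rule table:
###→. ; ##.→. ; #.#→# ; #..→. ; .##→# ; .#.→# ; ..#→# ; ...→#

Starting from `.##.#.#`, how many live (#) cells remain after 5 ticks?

5

tick 1: ##.####
tick 2: ..##...
tick 3: ###..##
tick 4: ....##.
tick 5: #####..
count of #: 5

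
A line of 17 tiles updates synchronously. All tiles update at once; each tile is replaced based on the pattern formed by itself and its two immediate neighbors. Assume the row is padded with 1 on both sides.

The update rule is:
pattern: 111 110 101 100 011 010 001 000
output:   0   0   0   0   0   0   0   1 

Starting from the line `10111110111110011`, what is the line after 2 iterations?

01111111111111110

00000000000000000
01111111111111110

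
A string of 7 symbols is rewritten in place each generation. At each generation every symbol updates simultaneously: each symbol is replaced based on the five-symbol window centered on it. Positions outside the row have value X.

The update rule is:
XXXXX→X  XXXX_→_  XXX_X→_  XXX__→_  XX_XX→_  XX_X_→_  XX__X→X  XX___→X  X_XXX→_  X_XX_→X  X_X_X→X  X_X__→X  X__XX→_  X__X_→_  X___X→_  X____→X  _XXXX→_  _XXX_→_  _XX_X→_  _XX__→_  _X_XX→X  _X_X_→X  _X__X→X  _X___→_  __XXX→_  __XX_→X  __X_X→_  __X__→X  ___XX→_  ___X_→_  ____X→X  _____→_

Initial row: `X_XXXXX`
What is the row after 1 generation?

____XXX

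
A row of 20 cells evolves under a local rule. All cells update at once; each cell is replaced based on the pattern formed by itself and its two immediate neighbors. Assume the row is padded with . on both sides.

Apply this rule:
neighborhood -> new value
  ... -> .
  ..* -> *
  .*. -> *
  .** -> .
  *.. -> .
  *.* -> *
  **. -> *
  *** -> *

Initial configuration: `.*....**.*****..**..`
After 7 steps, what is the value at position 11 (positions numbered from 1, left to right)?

**...*.**.****.*.*..
.*..***.**.*******..
**.*.***.**.******..
.****.***.**.*****..
*.****.***.**.****..
**.****.***.**.***..
.**.****.***.**.**..
position 11 holds *

*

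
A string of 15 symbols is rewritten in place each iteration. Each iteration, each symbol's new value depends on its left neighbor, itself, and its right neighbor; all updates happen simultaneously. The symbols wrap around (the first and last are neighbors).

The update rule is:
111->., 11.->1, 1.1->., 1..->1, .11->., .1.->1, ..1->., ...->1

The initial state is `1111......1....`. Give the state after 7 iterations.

111.1111....111

iteration 1: ...111111.1111.
iteration 2: 11......1....11
iteration 3: .111111.1111...
iteration 4: ......1....1111
iteration 5: 11111.1111....1
iteration 6: ....1....1111..
iteration 7: 111.1111....111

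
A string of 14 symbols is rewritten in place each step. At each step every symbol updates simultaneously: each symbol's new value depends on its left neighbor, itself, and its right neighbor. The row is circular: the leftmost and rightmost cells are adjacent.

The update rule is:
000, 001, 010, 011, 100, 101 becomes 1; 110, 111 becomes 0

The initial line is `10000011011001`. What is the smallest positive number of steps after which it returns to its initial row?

28

step 1: 01111110110111
step 2: 11000001101100
step 3: 10111111011011
step 4: 01100000110110
step 5: 11011111101101
step 6: 00110000011011
step 7: 11101111110110
step 8: 10011000001101
step 9: 01110111111011
step 10: 11001100000110
step 11: 10111011111101
step 12: 01100110000011
step 13: 11011101111110
step 14: 10110011000001
step 15: 01101110111111
step 16: 11011001100000
step 17: 10110111011111
step 18: 01101100110000
step 19: 11011011101111
step 20: 00110110011000
step 21: 11101101110111
step 22: 00011011001100
step 23: 11110110111011
step 24: 00001101100110
step 25: 11111011011101
step 26: 00000110110011
step 27: 11111101101110
step 28: 10000011011001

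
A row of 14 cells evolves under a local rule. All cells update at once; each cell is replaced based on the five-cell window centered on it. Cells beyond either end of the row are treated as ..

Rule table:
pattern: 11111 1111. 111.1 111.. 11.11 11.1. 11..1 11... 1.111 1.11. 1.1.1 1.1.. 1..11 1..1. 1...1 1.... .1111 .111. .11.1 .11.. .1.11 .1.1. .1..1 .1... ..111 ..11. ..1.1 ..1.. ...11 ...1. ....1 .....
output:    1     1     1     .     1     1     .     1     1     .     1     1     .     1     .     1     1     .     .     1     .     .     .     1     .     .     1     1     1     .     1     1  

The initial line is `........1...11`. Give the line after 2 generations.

1111111.11.1.1
.1111111..11.1

.1111111..11.1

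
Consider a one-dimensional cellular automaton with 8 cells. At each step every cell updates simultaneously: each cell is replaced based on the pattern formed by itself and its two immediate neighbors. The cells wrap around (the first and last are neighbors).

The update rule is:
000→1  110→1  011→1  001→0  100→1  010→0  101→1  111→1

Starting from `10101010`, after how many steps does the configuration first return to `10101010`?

step 1: 01010101
step 2: 10101010

2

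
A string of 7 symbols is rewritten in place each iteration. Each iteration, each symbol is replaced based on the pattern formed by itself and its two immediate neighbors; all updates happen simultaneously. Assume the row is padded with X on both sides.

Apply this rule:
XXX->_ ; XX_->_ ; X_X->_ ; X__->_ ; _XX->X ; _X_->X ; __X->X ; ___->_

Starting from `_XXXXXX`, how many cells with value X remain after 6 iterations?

_X_____
_X____X
_X___XX
_X__XX_
_X_XX__
_X_X__X
count of X: 3

3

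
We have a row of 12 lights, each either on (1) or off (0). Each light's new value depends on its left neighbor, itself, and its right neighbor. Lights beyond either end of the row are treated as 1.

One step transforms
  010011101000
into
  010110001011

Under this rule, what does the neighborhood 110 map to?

0

At position 6 the neighborhood is 110; the next row has 0 there.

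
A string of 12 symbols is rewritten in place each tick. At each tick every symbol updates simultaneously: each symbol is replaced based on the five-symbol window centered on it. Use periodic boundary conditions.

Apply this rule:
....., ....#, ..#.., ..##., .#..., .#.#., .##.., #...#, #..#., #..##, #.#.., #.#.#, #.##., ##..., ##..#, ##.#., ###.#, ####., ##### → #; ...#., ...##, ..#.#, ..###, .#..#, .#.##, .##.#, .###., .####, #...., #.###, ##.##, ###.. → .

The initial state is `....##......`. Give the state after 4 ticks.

tick 1: ###.###.####
tick 2: ###...#...##
tick 3: ##.##.###...
tick 4: #..#.....##.

#..#.....##.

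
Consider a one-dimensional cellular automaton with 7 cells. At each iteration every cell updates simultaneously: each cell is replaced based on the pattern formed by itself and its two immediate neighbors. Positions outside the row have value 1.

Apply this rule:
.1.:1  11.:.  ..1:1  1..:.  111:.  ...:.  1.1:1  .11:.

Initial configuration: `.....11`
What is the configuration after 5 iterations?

1..1...

....1..
...11.1
..1..1.
.11.111
1..1...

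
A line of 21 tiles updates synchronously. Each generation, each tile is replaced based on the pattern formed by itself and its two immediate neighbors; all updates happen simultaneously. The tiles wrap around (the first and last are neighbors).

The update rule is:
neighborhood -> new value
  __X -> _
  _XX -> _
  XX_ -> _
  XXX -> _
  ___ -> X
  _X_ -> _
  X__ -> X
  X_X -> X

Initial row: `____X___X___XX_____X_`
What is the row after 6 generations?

XXX__XX__XX___XXXX__X
___X___X___XX_____X__
XX__XX__XX___XXXX__XX
__X___X___XX_____X___
X__XX__XX___XXXX__XXX
_X___X___XX_____X____

_X___X___XX_____X____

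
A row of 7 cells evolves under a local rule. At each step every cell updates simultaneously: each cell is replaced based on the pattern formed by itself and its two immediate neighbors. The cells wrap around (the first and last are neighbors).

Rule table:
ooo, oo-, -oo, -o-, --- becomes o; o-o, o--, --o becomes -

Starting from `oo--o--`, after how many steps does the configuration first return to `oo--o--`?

1

step 1: oo--o--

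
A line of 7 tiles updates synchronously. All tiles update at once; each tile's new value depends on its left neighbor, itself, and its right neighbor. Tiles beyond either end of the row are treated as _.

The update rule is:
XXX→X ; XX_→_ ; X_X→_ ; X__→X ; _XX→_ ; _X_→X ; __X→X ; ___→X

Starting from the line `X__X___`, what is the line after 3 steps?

XXXXXXX
_XXXXX_
X_XXX_X

X_XXX_X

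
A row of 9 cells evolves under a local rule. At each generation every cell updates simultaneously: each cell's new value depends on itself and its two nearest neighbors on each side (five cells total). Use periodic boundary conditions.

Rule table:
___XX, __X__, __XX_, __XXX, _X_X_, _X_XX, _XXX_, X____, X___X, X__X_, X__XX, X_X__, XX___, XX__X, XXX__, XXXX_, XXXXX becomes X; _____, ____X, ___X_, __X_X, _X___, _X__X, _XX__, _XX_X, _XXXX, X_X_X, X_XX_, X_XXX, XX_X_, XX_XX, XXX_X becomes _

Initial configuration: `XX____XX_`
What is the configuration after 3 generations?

___XX_XX_

__XX_XX__
_XX____XX
___XX_XX_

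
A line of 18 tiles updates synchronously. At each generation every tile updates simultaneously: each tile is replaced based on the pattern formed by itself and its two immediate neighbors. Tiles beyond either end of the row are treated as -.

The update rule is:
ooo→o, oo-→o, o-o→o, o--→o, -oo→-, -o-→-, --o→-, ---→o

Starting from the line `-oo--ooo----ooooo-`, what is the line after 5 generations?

--oo--ooooo--ooooo
o--oo--ooooo--oooo
-o--oo--ooooo--ooo
--o--oo--ooooo--oo
o--o--oo--ooooo--o

o--o--oo--ooooo--o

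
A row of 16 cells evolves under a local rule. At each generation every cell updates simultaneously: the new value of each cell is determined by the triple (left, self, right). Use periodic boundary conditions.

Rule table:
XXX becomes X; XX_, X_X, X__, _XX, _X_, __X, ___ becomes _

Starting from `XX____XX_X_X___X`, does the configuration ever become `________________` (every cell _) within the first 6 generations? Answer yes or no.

yes

X_______________
________________
all cells are _ at generation 2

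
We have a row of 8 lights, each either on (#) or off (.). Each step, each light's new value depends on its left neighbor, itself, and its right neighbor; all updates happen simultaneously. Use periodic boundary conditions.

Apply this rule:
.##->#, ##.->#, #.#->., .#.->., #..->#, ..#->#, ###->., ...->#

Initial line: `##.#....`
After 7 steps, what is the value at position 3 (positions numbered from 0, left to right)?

.

##..####
.####...
##..####  (repeats step 1; period 2)
step 7: ##..####
position 3 holds .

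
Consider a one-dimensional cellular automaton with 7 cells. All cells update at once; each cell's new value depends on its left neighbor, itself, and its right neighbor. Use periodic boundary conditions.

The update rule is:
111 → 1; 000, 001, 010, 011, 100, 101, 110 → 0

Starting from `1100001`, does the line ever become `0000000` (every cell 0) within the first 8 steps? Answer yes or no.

1000000
0000000
all cells are 0 at step 2

yes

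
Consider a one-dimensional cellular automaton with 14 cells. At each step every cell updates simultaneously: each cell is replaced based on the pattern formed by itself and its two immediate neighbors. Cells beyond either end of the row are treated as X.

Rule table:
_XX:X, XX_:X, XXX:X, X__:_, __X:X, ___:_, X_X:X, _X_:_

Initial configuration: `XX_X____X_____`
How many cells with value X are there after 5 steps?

step 1: XXX____X_____X
step 2: XXX___X_____XX
step 3: XXX__X_____XXX
step 4: XXX_X_____XXXX
step 5: XXXX_____XXXXX
count of X: 9

9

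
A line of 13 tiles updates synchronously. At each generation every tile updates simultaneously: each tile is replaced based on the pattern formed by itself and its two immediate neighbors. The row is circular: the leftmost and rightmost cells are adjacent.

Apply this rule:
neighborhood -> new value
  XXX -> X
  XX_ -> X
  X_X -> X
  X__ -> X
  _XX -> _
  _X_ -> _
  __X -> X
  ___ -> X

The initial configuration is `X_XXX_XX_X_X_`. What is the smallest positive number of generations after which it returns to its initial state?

_X_XXX_XX_X_X
X_X_XXX_XX_X_
_X_X_XXX_XX_X
X_X_X_XXX_XX_
_X_X_X_XXX_XX
X_X_X_X_XXX_X
XX_X_X_X_XXX_
_XX_X_X_X_XXX
X_XX_X_X_X_XX
XX_XX_X_X_X_X
XXX_XX_X_X_X_
_XXX_XX_X_X_X
X_XXX_XX_X_X_

13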